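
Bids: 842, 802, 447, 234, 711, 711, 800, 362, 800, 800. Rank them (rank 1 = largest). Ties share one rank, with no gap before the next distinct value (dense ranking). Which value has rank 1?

842

Sorted (descending): 842, 802, 800, 800, 800, 711, 711, 447, 362, 234
The 3 values of 800 share dense rank 3.
The 2 values of 711 share dense rank 4.
Remaining distinct values take the next consecutive integers.
Rank 1 → value 842.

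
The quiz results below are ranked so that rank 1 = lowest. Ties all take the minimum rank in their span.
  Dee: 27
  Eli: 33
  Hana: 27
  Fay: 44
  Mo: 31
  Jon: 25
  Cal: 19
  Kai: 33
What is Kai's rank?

6

Sorted (ascending): 19, 25, 27, 27, 31, 33, 33, 44
The 2 values of 27 occupy positions 3–4 → each gets rank 3.
The 2 values of 33 occupy positions 6–7 → each gets rank 6.
Kai has value 33 → rank 6.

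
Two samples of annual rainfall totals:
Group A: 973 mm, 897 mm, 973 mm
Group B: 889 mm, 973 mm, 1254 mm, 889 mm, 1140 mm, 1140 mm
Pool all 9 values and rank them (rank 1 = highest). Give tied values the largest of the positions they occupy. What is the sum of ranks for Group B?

Sorted (descending): 1254, 1140, 1140, 973, 973, 973, 897, 889, 889
The 2 values of 1140 occupy positions 2–3 → each gets rank 3.
The 3 values of 973 occupy positions 4–6 → each gets rank 6.
The 2 values of 889 occupy positions 8–9 → each gets rank 9.
Group B values → pooled ranks: 889→9, 973→6, 1254→1, 889→9, 1140→3, 1140→3
Rank sum = 9 + 6 + 1 + 9 + 3 + 3 = 31

31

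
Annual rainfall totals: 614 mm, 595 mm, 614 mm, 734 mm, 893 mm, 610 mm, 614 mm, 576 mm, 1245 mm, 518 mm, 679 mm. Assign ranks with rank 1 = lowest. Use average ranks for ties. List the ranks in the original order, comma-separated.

Sorted (ascending): 518, 576, 595, 610, 614, 614, 614, 679, 734, 893, 1245
The 3 values of 614 occupy positions 5–7 → average rank 6.

6, 3, 6, 9, 10, 4, 6, 2, 11, 1, 8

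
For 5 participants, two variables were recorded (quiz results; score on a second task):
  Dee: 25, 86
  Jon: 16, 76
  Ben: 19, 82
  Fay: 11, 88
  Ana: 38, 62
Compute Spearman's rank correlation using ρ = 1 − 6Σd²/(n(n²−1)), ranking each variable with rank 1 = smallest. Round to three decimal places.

Ranks of variable 1: 4, 2, 3, 1, 5
Ranks of variable 2: 4, 2, 3, 5, 1
d = r₁ − r₂: 0, 0, 0, -4, 4
d²: 0, 0, 0, 16, 16; Σd² = 32
ρ = 1 − 6·32/(5·24) = 1 − 192/120 = -0.600

-0.600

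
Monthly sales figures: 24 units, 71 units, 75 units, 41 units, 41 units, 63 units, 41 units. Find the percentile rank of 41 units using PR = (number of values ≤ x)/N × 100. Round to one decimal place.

N = 7.
Strictly below 41: 1. Equal to 41: 3.
PR = 4/7 × 100 = 57.1

57.1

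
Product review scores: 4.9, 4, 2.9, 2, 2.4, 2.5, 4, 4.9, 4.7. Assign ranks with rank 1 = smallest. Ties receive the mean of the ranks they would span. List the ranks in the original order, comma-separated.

Sorted (ascending): 2, 2.4, 2.5, 2.9, 4, 4, 4.7, 4.9, 4.9
The 2 values of 4 occupy positions 5–6 → average rank (5+6)/2 = 5.5.
The 2 values of 4.9 occupy positions 8–9 → average rank (8+9)/2 = 8.5.

8.5, 5.5, 4, 1, 2, 3, 5.5, 8.5, 7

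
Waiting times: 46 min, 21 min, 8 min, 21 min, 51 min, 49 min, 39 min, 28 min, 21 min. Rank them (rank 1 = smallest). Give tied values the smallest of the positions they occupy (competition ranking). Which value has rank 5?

Sorted (ascending): 8, 21, 21, 21, 28, 39, 46, 49, 51
The 3 values of 21 occupy positions 2–4 → each gets rank 2.
Rank 5 → value 28.

28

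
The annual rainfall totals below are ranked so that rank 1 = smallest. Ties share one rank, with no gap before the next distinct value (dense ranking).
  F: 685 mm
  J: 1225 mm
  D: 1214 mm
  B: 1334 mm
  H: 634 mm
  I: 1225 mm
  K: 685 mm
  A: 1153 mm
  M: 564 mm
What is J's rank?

Sorted (ascending): 564, 634, 685, 685, 1153, 1214, 1225, 1225, 1334
The 2 values of 685 share dense rank 3.
The 2 values of 1225 share dense rank 6.
Remaining distinct values take the next consecutive integers.
J has value 1225 mm → rank 6.

6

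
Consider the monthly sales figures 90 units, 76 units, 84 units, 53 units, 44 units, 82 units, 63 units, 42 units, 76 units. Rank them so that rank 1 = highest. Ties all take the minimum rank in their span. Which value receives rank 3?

82

Sorted (descending): 90, 84, 82, 76, 76, 63, 53, 44, 42
The 2 values of 76 occupy positions 4–5 → each gets rank 4.
Rank 3 → value 82.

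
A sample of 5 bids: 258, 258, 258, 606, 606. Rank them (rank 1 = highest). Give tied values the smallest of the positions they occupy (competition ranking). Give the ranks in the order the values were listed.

Sorted (descending): 606, 606, 258, 258, 258
The 2 values of 606 occupy positions 1–2 → each gets rank 1.
The 3 values of 258 occupy positions 3–5 → each gets rank 3.

3, 3, 3, 1, 1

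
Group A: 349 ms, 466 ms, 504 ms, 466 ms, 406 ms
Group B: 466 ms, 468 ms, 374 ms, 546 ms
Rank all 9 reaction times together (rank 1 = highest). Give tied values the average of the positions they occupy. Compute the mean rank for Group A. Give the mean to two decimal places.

5.60

Sorted (descending): 546, 504, 468, 466, 466, 466, 406, 374, 349
The 3 values of 466 occupy positions 4–6 → average rank 5.
Group A values → pooled ranks: 349→9, 466→5, 504→2, 466→5, 406→7
Mean rank = (9 + 5 + 2 + 5 + 7) / 5 = 5.60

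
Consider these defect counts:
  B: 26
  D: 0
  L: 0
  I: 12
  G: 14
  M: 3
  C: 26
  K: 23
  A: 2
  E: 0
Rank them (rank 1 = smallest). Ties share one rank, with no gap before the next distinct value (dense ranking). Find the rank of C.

7

Sorted (ascending): 0, 0, 0, 2, 3, 12, 14, 23, 26, 26
The 3 values of 0 share dense rank 1.
The 2 values of 26 share dense rank 7.
Remaining distinct values take the next consecutive integers.
C has value 26 → rank 7.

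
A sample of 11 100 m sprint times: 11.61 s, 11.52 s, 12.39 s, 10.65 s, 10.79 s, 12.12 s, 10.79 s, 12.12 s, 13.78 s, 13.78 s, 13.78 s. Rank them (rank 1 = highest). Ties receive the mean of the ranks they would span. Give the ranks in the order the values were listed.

7, 8, 4, 11, 9.5, 5.5, 9.5, 5.5, 2, 2, 2

Sorted (descending): 13.78, 13.78, 13.78, 12.39, 12.12, 12.12, 11.61, 11.52, 10.79, 10.79, 10.65
The 3 values of 13.78 occupy positions 1–3 → average rank 2.
The 2 values of 12.12 occupy positions 5–6 → average rank (5+6)/2 = 5.5.
The 2 values of 10.79 occupy positions 9–10 → average rank (9+10)/2 = 9.5.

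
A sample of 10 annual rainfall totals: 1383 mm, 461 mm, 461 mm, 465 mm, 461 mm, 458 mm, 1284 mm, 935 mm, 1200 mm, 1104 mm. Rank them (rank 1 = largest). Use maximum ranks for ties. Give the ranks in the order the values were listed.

1, 9, 9, 6, 9, 10, 2, 5, 3, 4

Sorted (descending): 1383, 1284, 1200, 1104, 935, 465, 461, 461, 461, 458
The 3 values of 461 occupy positions 7–9 → each gets rank 9.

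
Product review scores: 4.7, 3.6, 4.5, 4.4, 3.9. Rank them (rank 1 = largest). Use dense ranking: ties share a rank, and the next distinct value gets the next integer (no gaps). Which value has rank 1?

Sorted (descending): 4.7, 4.5, 4.4, 3.9, 3.6
No ties — each value takes its position as its rank.
Rank 1 → value 4.7.

4.7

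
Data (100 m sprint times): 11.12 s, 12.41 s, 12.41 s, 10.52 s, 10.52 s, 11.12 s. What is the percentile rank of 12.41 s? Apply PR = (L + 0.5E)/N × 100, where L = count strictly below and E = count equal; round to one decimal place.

N = 6.
Strictly below 12.41: 4. Equal to 12.41: 2.
PR = (4 + 0.5·2)/6 × 100 = 83.3

83.3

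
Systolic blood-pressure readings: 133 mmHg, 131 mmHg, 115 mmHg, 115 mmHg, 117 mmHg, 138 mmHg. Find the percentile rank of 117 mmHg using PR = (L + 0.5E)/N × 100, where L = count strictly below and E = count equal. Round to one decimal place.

N = 6.
Strictly below 117: 2. Equal to 117: 1.
PR = (2 + 0.5·1)/6 × 100 = 41.7

41.7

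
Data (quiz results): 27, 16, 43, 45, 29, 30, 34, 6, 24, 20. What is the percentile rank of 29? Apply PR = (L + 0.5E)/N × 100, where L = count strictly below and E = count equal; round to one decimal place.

N = 10.
Strictly below 29: 5. Equal to 29: 1.
PR = (5 + 0.5·1)/10 × 100 = 55.0

55.0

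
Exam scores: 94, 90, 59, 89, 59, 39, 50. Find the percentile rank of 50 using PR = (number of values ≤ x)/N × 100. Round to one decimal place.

28.6

N = 7.
Strictly below 50: 1. Equal to 50: 1.
PR = 2/7 × 100 = 28.6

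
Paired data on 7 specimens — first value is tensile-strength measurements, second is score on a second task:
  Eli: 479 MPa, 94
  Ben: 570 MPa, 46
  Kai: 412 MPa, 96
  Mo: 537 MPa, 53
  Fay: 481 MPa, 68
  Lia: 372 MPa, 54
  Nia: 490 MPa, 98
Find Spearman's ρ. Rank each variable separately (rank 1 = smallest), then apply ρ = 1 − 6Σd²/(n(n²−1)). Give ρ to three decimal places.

Ranks of variable 1: 3, 7, 2, 6, 4, 1, 5
Ranks of variable 2: 5, 1, 6, 2, 4, 3, 7
d = r₁ − r₂: -2, 6, -4, 4, 0, -2, -2
d²: 4, 36, 16, 16, 0, 4, 4; Σd² = 80
ρ = 1 − 6·80/(7·48) = 1 − 480/336 = -0.429

-0.429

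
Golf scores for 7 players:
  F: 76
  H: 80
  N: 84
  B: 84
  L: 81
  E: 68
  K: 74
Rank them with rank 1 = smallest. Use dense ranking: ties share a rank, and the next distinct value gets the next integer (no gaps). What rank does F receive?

3

Sorted (ascending): 68, 74, 76, 80, 81, 84, 84
The 2 values of 84 share dense rank 6.
Remaining distinct values take the next consecutive integers.
F has value 76 → rank 3.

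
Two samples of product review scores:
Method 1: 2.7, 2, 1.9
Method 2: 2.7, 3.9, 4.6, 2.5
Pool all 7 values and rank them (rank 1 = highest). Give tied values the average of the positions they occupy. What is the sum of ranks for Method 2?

Sorted (descending): 4.6, 3.9, 2.7, 2.7, 2.5, 2, 1.9
The 2 values of 2.7 occupy positions 3–4 → average rank (3+4)/2 = 3.5.
Method 2 values → pooled ranks: 2.7→3.5, 3.9→2, 4.6→1, 2.5→5
Rank sum = 3.5 + 2 + 1 + 5 = 11.5

11.5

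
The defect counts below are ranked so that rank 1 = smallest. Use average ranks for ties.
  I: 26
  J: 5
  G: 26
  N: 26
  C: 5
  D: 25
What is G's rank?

5

Sorted (ascending): 5, 5, 25, 26, 26, 26
The 2 values of 5 occupy positions 1–2 → average rank (1+2)/2 = 1.5.
The 3 values of 26 occupy positions 4–6 → average rank 5.
G has value 26 → rank 5.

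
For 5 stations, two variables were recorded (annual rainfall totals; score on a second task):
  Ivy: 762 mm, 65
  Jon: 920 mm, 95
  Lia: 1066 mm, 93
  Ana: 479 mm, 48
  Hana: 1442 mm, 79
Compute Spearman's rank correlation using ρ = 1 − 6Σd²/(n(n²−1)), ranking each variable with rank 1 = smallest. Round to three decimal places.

Ranks of variable 1: 2, 3, 4, 1, 5
Ranks of variable 2: 2, 5, 4, 1, 3
d = r₁ − r₂: 0, -2, 0, 0, 2
d²: 0, 4, 0, 0, 4; Σd² = 8
ρ = 1 − 6·8/(5·24) = 1 − 48/120 = 0.600

0.600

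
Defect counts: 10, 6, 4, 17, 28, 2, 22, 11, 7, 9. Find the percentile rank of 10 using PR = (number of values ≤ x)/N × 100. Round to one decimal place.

60.0

N = 10.
Strictly below 10: 5. Equal to 10: 1.
PR = 6/10 × 100 = 60.0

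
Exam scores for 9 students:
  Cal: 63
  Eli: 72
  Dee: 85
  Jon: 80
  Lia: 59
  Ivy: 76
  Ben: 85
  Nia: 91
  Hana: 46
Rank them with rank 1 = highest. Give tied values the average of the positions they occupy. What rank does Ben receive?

Sorted (descending): 91, 85, 85, 80, 76, 72, 63, 59, 46
The 2 values of 85 occupy positions 2–3 → average rank (2+3)/2 = 2.5.
Ben has value 85 → rank 2.5.

2.5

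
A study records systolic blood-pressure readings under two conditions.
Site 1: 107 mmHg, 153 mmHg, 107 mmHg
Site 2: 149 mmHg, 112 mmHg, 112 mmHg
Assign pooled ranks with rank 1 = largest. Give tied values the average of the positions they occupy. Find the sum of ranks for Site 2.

Sorted (descending): 153, 149, 112, 112, 107, 107
The 2 values of 112 occupy positions 3–4 → average rank (3+4)/2 = 3.5.
The 2 values of 107 occupy positions 5–6 → average rank (5+6)/2 = 5.5.
Site 2 values → pooled ranks: 149→2, 112→3.5, 112→3.5
Rank sum = 2 + 3.5 + 3.5 = 9

9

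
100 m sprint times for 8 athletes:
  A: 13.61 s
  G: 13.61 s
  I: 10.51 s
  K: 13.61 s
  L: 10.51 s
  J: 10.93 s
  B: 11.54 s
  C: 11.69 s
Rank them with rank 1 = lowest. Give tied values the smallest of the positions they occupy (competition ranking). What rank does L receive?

Sorted (ascending): 10.51, 10.51, 10.93, 11.54, 11.69, 13.61, 13.61, 13.61
The 2 values of 10.51 occupy positions 1–2 → each gets rank 1.
The 3 values of 13.61 occupy positions 6–8 → each gets rank 6.
L has value 10.51 s → rank 1.

1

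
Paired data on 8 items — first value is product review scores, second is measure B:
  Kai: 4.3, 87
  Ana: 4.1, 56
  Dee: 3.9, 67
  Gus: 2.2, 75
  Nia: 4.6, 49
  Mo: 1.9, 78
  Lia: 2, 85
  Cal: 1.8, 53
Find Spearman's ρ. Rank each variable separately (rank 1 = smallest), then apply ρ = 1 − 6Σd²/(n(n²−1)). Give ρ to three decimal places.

Ranks of variable 1: 7, 6, 5, 4, 8, 2, 3, 1
Ranks of variable 2: 8, 3, 4, 5, 1, 6, 7, 2
d = r₁ − r₂: -1, 3, 1, -1, 7, -4, -4, -1
d²: 1, 9, 1, 1, 49, 16, 16, 1; Σd² = 94
ρ = 1 − 6·94/(8·63) = 1 − 564/504 = -0.119

-0.119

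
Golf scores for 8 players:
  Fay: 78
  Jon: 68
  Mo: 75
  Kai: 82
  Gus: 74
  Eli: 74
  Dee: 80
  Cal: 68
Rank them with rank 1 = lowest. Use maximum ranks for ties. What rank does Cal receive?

2

Sorted (ascending): 68, 68, 74, 74, 75, 78, 80, 82
The 2 values of 68 occupy positions 1–2 → each gets rank 2.
The 2 values of 74 occupy positions 3–4 → each gets rank 4.
Cal has value 68 → rank 2.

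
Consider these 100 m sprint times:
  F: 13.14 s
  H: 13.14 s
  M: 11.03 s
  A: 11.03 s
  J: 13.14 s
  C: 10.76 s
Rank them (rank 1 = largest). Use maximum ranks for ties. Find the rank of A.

Sorted (descending): 13.14, 13.14, 13.14, 11.03, 11.03, 10.76
The 3 values of 13.14 occupy positions 1–3 → each gets rank 3.
The 2 values of 11.03 occupy positions 4–5 → each gets rank 5.
A has value 11.03 s → rank 5.

5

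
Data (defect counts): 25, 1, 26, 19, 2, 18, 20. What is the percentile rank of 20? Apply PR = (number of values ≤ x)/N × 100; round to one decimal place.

71.4

N = 7.
Strictly below 20: 4. Equal to 20: 1.
PR = 5/7 × 100 = 71.4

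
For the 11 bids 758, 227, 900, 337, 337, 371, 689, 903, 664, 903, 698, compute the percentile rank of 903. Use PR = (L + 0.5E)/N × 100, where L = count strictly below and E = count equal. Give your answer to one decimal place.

N = 11.
Strictly below 903: 9. Equal to 903: 2.
PR = (9 + 0.5·2)/11 × 100 = 90.9

90.9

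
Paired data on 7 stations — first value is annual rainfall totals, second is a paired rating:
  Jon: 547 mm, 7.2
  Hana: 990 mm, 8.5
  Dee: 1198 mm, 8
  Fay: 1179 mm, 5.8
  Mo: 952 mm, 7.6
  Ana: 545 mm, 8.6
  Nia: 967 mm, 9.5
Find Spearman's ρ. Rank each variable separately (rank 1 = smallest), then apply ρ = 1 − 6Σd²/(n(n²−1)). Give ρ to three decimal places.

Ranks of variable 1: 2, 5, 7, 6, 3, 1, 4
Ranks of variable 2: 2, 5, 4, 1, 3, 6, 7
d = r₁ − r₂: 0, 0, 3, 5, 0, -5, -3
d²: 0, 0, 9, 25, 0, 25, 9; Σd² = 68
ρ = 1 − 6·68/(7·48) = 1 − 408/336 = -0.214

-0.214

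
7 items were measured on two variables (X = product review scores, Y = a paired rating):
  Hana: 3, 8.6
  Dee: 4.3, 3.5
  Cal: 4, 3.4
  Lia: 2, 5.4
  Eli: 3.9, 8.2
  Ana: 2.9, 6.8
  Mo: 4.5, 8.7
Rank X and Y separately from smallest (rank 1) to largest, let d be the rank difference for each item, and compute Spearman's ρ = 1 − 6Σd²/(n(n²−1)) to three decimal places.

0.107

Ranks of variable 1: 3, 6, 5, 1, 4, 2, 7
Ranks of variable 2: 6, 2, 1, 3, 5, 4, 7
d = r₁ − r₂: -3, 4, 4, -2, -1, -2, 0
d²: 9, 16, 16, 4, 1, 4, 0; Σd² = 50
ρ = 1 − 6·50/(7·48) = 1 − 300/336 = 0.107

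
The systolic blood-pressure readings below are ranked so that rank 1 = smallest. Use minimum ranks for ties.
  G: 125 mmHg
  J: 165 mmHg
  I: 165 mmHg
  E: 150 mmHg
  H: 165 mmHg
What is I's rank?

Sorted (ascending): 125, 150, 165, 165, 165
The 3 values of 165 occupy positions 3–5 → each gets rank 3.
I has value 165 mmHg → rank 3.

3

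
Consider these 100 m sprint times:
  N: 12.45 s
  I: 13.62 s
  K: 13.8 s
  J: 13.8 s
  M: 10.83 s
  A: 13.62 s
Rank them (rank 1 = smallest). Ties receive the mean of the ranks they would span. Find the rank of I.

3.5

Sorted (ascending): 10.83, 12.45, 13.62, 13.62, 13.8, 13.8
The 2 values of 13.62 occupy positions 3–4 → average rank (3+4)/2 = 3.5.
The 2 values of 13.8 occupy positions 5–6 → average rank (5+6)/2 = 5.5.
I has value 13.62 s → rank 3.5.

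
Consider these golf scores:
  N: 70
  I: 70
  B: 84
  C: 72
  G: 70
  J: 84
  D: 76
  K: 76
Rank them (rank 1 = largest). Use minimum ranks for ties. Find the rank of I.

Sorted (descending): 84, 84, 76, 76, 72, 70, 70, 70
The 2 values of 84 occupy positions 1–2 → each gets rank 1.
The 2 values of 76 occupy positions 3–4 → each gets rank 3.
The 3 values of 70 occupy positions 6–8 → each gets rank 6.
I has value 70 → rank 6.

6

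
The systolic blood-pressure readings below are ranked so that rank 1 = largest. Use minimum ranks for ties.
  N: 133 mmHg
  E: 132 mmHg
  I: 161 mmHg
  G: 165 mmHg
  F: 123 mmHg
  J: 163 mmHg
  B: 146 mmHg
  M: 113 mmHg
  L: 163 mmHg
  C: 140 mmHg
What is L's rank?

Sorted (descending): 165, 163, 163, 161, 146, 140, 133, 132, 123, 113
The 2 values of 163 occupy positions 2–3 → each gets rank 2.
L has value 163 mmHg → rank 2.

2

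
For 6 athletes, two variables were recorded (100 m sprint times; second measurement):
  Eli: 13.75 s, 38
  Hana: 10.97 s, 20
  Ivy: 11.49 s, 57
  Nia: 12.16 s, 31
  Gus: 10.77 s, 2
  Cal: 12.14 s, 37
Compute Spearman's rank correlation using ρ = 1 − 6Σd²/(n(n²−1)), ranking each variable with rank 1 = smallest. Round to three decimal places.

0.600

Ranks of variable 1: 6, 2, 3, 5, 1, 4
Ranks of variable 2: 5, 2, 6, 3, 1, 4
d = r₁ − r₂: 1, 0, -3, 2, 0, 0
d²: 1, 0, 9, 4, 0, 0; Σd² = 14
ρ = 1 − 6·14/(6·35) = 1 − 84/210 = 0.600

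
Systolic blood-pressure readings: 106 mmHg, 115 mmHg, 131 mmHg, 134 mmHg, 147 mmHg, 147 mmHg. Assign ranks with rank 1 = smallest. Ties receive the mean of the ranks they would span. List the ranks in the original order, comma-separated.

Sorted (ascending): 106, 115, 131, 134, 147, 147
The 2 values of 147 occupy positions 5–6 → average rank (5+6)/2 = 5.5.

1, 2, 3, 4, 5.5, 5.5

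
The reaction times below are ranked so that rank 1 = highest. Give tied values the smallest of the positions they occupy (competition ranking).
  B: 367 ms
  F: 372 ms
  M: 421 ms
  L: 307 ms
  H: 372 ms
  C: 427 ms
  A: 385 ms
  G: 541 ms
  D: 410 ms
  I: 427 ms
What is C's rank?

2

Sorted (descending): 541, 427, 427, 421, 410, 385, 372, 372, 367, 307
The 2 values of 427 occupy positions 2–3 → each gets rank 2.
The 2 values of 372 occupy positions 7–8 → each gets rank 7.
C has value 427 ms → rank 2.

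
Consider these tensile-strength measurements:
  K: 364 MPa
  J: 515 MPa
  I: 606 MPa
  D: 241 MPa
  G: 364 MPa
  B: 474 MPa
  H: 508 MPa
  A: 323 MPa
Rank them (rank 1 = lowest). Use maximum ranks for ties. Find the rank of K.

4

Sorted (ascending): 241, 323, 364, 364, 474, 508, 515, 606
The 2 values of 364 occupy positions 3–4 → each gets rank 4.
K has value 364 MPa → rank 4.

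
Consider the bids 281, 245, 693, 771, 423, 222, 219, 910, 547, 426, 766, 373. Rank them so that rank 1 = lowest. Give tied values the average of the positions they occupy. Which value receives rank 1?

Sorted (ascending): 219, 222, 245, 281, 373, 423, 426, 547, 693, 766, 771, 910
No ties — each value takes its position as its rank.
Rank 1 → value 219.

219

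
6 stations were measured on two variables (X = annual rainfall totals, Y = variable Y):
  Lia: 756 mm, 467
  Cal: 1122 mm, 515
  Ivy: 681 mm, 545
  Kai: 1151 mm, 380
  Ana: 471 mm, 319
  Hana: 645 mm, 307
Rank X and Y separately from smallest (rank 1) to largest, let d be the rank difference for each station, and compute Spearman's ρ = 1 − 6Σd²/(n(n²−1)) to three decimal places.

Ranks of variable 1: 4, 5, 3, 6, 1, 2
Ranks of variable 2: 4, 5, 6, 3, 2, 1
d = r₁ − r₂: 0, 0, -3, 3, -1, 1
d²: 0, 0, 9, 9, 1, 1; Σd² = 20
ρ = 1 − 6·20/(6·35) = 1 − 120/210 = 0.429

0.429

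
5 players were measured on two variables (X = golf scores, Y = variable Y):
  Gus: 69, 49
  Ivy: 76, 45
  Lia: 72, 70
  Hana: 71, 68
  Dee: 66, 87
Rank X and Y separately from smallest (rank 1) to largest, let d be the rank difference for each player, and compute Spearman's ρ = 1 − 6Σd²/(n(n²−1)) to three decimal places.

Ranks of variable 1: 2, 5, 4, 3, 1
Ranks of variable 2: 2, 1, 4, 3, 5
d = r₁ − r₂: 0, 4, 0, 0, -4
d²: 0, 16, 0, 0, 16; Σd² = 32
ρ = 1 − 6·32/(5·24) = 1 − 192/120 = -0.600

-0.600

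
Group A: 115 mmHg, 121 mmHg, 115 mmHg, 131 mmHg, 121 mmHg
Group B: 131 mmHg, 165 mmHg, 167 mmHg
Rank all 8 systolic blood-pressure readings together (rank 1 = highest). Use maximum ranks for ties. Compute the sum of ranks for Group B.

Sorted (descending): 167, 165, 131, 131, 121, 121, 115, 115
The 2 values of 131 occupy positions 3–4 → each gets rank 4.
The 2 values of 121 occupy positions 5–6 → each gets rank 6.
The 2 values of 115 occupy positions 7–8 → each gets rank 8.
Group B values → pooled ranks: 131→4, 165→2, 167→1
Rank sum = 4 + 2 + 1 = 7

7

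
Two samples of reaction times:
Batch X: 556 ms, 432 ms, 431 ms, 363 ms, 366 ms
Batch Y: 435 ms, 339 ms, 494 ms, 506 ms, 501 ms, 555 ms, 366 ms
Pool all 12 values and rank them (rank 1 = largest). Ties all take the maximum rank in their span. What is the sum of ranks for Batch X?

Sorted (descending): 556, 555, 506, 501, 494, 435, 432, 431, 366, 366, 363, 339
The 2 values of 366 occupy positions 9–10 → each gets rank 10.
Batch X values → pooled ranks: 556→1, 432→7, 431→8, 363→11, 366→10
Rank sum = 1 + 7 + 8 + 11 + 10 = 37

37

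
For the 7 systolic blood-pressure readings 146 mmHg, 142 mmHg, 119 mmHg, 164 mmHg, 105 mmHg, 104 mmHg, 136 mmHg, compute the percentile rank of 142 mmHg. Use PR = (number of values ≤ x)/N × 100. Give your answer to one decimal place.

N = 7.
Strictly below 142: 4. Equal to 142: 1.
PR = 5/7 × 100 = 71.4

71.4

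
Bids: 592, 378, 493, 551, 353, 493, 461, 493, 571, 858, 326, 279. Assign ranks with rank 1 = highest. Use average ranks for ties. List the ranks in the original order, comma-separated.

2, 9, 6, 4, 10, 6, 8, 6, 3, 1, 11, 12

Sorted (descending): 858, 592, 571, 551, 493, 493, 493, 461, 378, 353, 326, 279
The 3 values of 493 occupy positions 5–7 → average rank 6.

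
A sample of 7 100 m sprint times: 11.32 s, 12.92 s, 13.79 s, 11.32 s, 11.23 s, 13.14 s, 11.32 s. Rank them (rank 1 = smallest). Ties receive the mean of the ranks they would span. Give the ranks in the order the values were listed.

Sorted (ascending): 11.23, 11.32, 11.32, 11.32, 12.92, 13.14, 13.79
The 3 values of 11.32 occupy positions 2–4 → average rank 3.

3, 5, 7, 3, 1, 6, 3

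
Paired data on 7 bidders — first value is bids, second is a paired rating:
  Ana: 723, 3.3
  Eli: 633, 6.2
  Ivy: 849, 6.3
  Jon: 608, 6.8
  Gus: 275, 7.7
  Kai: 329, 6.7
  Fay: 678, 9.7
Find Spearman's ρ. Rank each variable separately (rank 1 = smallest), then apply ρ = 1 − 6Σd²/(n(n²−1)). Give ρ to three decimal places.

-0.464

Ranks of variable 1: 6, 4, 7, 3, 1, 2, 5
Ranks of variable 2: 1, 2, 3, 5, 6, 4, 7
d = r₁ − r₂: 5, 2, 4, -2, -5, -2, -2
d²: 25, 4, 16, 4, 25, 4, 4; Σd² = 82
ρ = 1 − 6·82/(7·48) = 1 − 492/336 = -0.464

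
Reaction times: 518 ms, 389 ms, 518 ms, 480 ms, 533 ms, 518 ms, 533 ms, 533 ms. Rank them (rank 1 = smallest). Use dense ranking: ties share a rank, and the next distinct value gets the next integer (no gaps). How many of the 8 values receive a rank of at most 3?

5

Sorted (ascending): 389, 480, 518, 518, 518, 533, 533, 533
The 3 values of 518 share dense rank 3.
The 3 values of 533 share dense rank 4.
Remaining distinct values take the next consecutive integers.
Ranks ≤ 3: {1, 2, 3, 3, 3} → 5 values.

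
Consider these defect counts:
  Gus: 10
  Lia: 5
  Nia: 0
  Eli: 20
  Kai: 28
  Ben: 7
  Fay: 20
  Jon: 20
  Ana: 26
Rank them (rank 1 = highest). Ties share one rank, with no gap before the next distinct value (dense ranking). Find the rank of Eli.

Sorted (descending): 28, 26, 20, 20, 20, 10, 7, 5, 0
The 3 values of 20 share dense rank 3.
Remaining distinct values take the next consecutive integers.
Eli has value 20 → rank 3.

3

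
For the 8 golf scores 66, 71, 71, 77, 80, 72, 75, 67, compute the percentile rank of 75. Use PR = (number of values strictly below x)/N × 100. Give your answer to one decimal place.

N = 8.
Strictly below 75: 5. Equal to 75: 1.
PR = 5/8 × 100 = 62.5

62.5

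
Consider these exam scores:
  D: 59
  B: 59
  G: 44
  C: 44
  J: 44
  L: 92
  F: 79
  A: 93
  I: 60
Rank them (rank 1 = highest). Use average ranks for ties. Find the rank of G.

Sorted (descending): 93, 92, 79, 60, 59, 59, 44, 44, 44
The 2 values of 59 occupy positions 5–6 → average rank (5+6)/2 = 5.5.
The 3 values of 44 occupy positions 7–9 → average rank 8.
G has value 44 → rank 8.

8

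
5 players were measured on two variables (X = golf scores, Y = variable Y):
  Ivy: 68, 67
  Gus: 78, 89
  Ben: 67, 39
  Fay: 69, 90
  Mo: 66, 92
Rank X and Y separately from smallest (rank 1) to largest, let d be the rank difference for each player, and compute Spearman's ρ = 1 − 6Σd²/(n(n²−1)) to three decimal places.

Ranks of variable 1: 3, 5, 2, 4, 1
Ranks of variable 2: 2, 3, 1, 4, 5
d = r₁ − r₂: 1, 2, 1, 0, -4
d²: 1, 4, 1, 0, 16; Σd² = 22
ρ = 1 − 6·22/(5·24) = 1 − 132/120 = -0.100

-0.100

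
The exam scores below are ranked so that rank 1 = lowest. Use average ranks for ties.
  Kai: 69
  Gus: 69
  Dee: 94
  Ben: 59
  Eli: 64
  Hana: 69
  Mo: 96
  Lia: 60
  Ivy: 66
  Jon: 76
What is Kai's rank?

6

Sorted (ascending): 59, 60, 64, 66, 69, 69, 69, 76, 94, 96
The 3 values of 69 occupy positions 5–7 → average rank 6.
Kai has value 69 → rank 6.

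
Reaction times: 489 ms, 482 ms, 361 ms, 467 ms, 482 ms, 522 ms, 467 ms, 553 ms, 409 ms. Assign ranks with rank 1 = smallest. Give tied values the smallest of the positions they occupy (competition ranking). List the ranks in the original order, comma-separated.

7, 5, 1, 3, 5, 8, 3, 9, 2

Sorted (ascending): 361, 409, 467, 467, 482, 482, 489, 522, 553
The 2 values of 467 occupy positions 3–4 → each gets rank 3.
The 2 values of 482 occupy positions 5–6 → each gets rank 5.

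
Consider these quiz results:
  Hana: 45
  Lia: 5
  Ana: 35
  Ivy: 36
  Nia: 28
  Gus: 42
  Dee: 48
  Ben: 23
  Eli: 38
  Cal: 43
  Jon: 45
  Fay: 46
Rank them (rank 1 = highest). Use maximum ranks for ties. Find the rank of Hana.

Sorted (descending): 48, 46, 45, 45, 43, 42, 38, 36, 35, 28, 23, 5
The 2 values of 45 occupy positions 3–4 → each gets rank 4.
Hana has value 45 → rank 4.

4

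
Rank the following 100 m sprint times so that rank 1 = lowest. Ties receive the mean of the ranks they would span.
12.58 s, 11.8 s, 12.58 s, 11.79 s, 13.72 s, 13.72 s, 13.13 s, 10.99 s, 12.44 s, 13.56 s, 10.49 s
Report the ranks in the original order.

Sorted (ascending): 10.49, 10.99, 11.79, 11.8, 12.44, 12.58, 12.58, 13.13, 13.56, 13.72, 13.72
The 2 values of 12.58 occupy positions 6–7 → average rank (6+7)/2 = 6.5.
The 2 values of 13.72 occupy positions 10–11 → average rank (10+11)/2 = 10.5.

6.5, 4, 6.5, 3, 10.5, 10.5, 8, 2, 5, 9, 1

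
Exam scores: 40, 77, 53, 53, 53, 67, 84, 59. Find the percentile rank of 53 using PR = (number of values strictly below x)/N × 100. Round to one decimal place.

N = 8.
Strictly below 53: 1. Equal to 53: 3.
PR = 1/8 × 100 = 12.5

12.5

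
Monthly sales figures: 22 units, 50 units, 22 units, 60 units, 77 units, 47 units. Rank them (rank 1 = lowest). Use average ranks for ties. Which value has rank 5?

60

Sorted (ascending): 22, 22, 47, 50, 60, 77
The 2 values of 22 occupy positions 1–2 → average rank (1+2)/2 = 1.5.
Rank 5 → value 60.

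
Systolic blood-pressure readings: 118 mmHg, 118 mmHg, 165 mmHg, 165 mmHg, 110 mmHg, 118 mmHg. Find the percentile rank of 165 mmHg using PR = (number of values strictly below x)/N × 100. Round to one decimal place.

N = 6.
Strictly below 165: 4. Equal to 165: 2.
PR = 4/6 × 100 = 66.7

66.7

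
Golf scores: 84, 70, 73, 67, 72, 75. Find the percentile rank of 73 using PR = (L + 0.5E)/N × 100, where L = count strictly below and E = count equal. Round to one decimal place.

58.3

N = 6.
Strictly below 73: 3. Equal to 73: 1.
PR = (3 + 0.5·1)/6 × 100 = 58.3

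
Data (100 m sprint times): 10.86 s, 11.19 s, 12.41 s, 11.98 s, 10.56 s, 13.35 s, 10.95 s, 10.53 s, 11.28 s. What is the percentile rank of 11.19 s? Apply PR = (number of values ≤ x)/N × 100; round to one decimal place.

N = 9.
Strictly below 11.19: 4. Equal to 11.19: 1.
PR = 5/9 × 100 = 55.6

55.6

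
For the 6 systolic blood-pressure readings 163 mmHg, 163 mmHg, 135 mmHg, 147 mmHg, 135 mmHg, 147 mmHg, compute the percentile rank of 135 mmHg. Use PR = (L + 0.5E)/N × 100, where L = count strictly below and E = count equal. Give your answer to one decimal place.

16.7

N = 6.
Strictly below 135: 0. Equal to 135: 2.
PR = (0 + 0.5·2)/6 × 100 = 16.7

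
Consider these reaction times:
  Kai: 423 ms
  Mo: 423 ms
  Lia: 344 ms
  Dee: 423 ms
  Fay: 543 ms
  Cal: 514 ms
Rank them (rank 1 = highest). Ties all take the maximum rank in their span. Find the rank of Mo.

Sorted (descending): 543, 514, 423, 423, 423, 344
The 3 values of 423 occupy positions 3–5 → each gets rank 5.
Mo has value 423 ms → rank 5.

5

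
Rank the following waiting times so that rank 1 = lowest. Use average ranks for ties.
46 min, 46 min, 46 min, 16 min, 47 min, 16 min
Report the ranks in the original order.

Sorted (ascending): 16, 16, 46, 46, 46, 47
The 2 values of 16 occupy positions 1–2 → average rank (1+2)/2 = 1.5.
The 3 values of 46 occupy positions 3–5 → average rank 4.

4, 4, 4, 1.5, 6, 1.5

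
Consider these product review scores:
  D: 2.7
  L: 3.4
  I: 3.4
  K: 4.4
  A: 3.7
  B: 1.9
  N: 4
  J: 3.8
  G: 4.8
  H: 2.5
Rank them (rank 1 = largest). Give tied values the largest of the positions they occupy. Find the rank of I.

7

Sorted (descending): 4.8, 4.4, 4, 3.8, 3.7, 3.4, 3.4, 2.7, 2.5, 1.9
The 2 values of 3.4 occupy positions 6–7 → each gets rank 7.
I has value 3.4 → rank 7.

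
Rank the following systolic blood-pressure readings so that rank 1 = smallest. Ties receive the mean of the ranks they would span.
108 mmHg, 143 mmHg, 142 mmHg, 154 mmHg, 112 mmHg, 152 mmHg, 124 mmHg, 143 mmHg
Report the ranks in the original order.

1, 5.5, 4, 8, 2, 7, 3, 5.5

Sorted (ascending): 108, 112, 124, 142, 143, 143, 152, 154
The 2 values of 143 occupy positions 5–6 → average rank (5+6)/2 = 5.5.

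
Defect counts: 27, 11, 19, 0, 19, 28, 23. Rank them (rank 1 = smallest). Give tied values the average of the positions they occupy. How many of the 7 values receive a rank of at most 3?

2

Sorted (ascending): 0, 11, 19, 19, 23, 27, 28
The 2 values of 19 occupy positions 3–4 → average rank (3+4)/2 = 3.5.
Ranks ≤ 3: {1, 2} → 2 values.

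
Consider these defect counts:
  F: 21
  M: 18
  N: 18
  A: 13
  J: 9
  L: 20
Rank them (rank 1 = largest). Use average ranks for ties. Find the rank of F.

1

Sorted (descending): 21, 20, 18, 18, 13, 9
The 2 values of 18 occupy positions 3–4 → average rank (3+4)/2 = 3.5.
F has value 21 → rank 1.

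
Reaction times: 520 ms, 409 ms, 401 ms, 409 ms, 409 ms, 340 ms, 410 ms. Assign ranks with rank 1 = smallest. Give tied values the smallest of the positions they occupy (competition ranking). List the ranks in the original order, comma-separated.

Sorted (ascending): 340, 401, 409, 409, 409, 410, 520
The 3 values of 409 occupy positions 3–5 → each gets rank 3.

7, 3, 2, 3, 3, 1, 6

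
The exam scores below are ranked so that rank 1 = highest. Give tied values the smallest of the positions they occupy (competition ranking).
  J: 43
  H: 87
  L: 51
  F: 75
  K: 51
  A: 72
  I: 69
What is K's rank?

Sorted (descending): 87, 75, 72, 69, 51, 51, 43
The 2 values of 51 occupy positions 5–6 → each gets rank 5.
K has value 51 → rank 5.

5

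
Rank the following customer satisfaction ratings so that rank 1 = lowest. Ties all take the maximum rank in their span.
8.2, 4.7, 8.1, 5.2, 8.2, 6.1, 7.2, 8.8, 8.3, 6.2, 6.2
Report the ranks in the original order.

Sorted (ascending): 4.7, 5.2, 6.1, 6.2, 6.2, 7.2, 8.1, 8.2, 8.2, 8.3, 8.8
The 2 values of 6.2 occupy positions 4–5 → each gets rank 5.
The 2 values of 8.2 occupy positions 8–9 → each gets rank 9.

9, 1, 7, 2, 9, 3, 6, 11, 10, 5, 5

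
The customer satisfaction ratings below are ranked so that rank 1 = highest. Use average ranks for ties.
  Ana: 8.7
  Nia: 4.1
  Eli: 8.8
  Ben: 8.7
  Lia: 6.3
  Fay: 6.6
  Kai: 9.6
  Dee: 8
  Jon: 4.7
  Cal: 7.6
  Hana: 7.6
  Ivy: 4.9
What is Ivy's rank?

Sorted (descending): 9.6, 8.8, 8.7, 8.7, 8, 7.6, 7.6, 6.6, 6.3, 4.9, 4.7, 4.1
The 2 values of 8.7 occupy positions 3–4 → average rank (3+4)/2 = 3.5.
The 2 values of 7.6 occupy positions 6–7 → average rank (6+7)/2 = 6.5.
Ivy has value 4.9 → rank 10.

10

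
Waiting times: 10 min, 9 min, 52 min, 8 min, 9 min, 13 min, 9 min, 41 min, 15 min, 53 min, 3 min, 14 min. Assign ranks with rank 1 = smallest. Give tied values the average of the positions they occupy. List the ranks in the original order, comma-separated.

Sorted (ascending): 3, 8, 9, 9, 9, 10, 13, 14, 15, 41, 52, 53
The 3 values of 9 occupy positions 3–5 → average rank 4.

6, 4, 11, 2, 4, 7, 4, 10, 9, 12, 1, 8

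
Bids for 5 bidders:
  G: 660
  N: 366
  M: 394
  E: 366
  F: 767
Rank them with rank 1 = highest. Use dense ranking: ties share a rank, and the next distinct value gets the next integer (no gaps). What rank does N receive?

Sorted (descending): 767, 660, 394, 366, 366
The 2 values of 366 share dense rank 4.
Remaining distinct values take the next consecutive integers.
N has value 366 → rank 4.

4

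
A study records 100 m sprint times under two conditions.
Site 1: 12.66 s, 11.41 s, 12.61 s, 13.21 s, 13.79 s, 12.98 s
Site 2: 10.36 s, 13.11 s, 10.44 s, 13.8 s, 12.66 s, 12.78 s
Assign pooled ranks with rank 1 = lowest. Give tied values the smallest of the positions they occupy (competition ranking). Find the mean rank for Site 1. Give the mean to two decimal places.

6.83

Sorted (ascending): 10.36, 10.44, 11.41, 12.61, 12.66, 12.66, 12.78, 12.98, 13.11, 13.21, 13.79, 13.8
The 2 values of 12.66 occupy positions 5–6 → each gets rank 5.
Site 1 values → pooled ranks: 12.66→5, 11.41→3, 12.61→4, 13.21→10, 13.79→11, 12.98→8
Mean rank = (5 + 3 + 4 + 10 + 11 + 8) / 6 = 6.83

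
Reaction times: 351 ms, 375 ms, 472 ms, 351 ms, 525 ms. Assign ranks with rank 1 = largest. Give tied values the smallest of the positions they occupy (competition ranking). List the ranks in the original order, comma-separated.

Sorted (descending): 525, 472, 375, 351, 351
The 2 values of 351 occupy positions 4–5 → each gets rank 4.

4, 3, 2, 4, 1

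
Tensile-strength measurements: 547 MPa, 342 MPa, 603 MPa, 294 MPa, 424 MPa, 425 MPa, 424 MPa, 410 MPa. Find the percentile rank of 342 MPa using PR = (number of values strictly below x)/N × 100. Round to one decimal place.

N = 8.
Strictly below 342: 1. Equal to 342: 1.
PR = 1/8 × 100 = 12.5

12.5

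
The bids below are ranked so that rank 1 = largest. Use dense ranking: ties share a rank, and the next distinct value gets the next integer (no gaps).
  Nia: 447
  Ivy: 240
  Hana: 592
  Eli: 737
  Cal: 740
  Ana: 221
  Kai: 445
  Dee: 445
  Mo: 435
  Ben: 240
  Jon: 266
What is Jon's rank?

7

Sorted (descending): 740, 737, 592, 447, 445, 445, 435, 266, 240, 240, 221
The 2 values of 445 share dense rank 5.
The 2 values of 240 share dense rank 8.
Remaining distinct values take the next consecutive integers.
Jon has value 266 → rank 7.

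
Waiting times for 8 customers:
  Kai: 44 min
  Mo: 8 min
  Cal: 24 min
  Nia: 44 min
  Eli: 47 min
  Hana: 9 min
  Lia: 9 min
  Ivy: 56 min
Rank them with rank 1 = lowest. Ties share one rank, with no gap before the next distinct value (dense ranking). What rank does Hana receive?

Sorted (ascending): 8, 9, 9, 24, 44, 44, 47, 56
The 2 values of 9 share dense rank 2.
The 2 values of 44 share dense rank 4.
Remaining distinct values take the next consecutive integers.
Hana has value 9 min → rank 2.

2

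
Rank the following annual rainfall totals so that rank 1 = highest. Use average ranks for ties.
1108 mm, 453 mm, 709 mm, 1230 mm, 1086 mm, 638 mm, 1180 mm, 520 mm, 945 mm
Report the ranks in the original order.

3, 9, 6, 1, 4, 7, 2, 8, 5

Sorted (descending): 1230, 1180, 1108, 1086, 945, 709, 638, 520, 453
No ties — each value takes its position as its rank.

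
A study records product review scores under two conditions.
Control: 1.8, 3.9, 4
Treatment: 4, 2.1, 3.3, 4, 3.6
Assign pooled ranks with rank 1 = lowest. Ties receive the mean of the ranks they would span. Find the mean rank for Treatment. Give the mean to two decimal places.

Sorted (ascending): 1.8, 2.1, 3.3, 3.6, 3.9, 4, 4, 4
The 3 values of 4 occupy positions 6–8 → average rank 7.
Treatment values → pooled ranks: 4→7, 2.1→2, 3.3→3, 4→7, 3.6→4
Mean rank = (7 + 2 + 3 + 7 + 4) / 5 = 4.60

4.60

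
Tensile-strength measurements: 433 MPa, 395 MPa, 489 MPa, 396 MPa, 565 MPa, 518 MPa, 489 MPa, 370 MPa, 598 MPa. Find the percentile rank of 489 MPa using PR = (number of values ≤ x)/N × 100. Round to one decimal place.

66.7

N = 9.
Strictly below 489: 4. Equal to 489: 2.
PR = 6/9 × 100 = 66.7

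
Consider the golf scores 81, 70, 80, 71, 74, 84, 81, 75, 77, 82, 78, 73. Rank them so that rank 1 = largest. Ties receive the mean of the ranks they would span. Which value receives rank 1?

84

Sorted (descending): 84, 82, 81, 81, 80, 78, 77, 75, 74, 73, 71, 70
The 2 values of 81 occupy positions 3–4 → average rank (3+4)/2 = 3.5.
Rank 1 → value 84.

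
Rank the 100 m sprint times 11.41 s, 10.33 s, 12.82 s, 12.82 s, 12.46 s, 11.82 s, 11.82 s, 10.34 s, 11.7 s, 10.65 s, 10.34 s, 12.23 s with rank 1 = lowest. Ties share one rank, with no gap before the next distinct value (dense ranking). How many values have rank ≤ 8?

Sorted (ascending): 10.33, 10.34, 10.34, 10.65, 11.41, 11.7, 11.82, 11.82, 12.23, 12.46, 12.82, 12.82
The 2 values of 10.34 share dense rank 2.
The 2 values of 11.82 share dense rank 6.
The 2 values of 12.82 share dense rank 9.
Remaining distinct values take the next consecutive integers.
Ranks ≤ 8: {1, 2, 2, 3, 4, 5, 6, 6, 7, 8} → 10 values.

10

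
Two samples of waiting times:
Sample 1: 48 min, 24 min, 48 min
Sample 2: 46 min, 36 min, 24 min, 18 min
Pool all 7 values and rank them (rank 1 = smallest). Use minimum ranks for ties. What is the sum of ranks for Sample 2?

12

Sorted (ascending): 18, 24, 24, 36, 46, 48, 48
The 2 values of 24 occupy positions 2–3 → each gets rank 2.
The 2 values of 48 occupy positions 6–7 → each gets rank 6.
Sample 2 values → pooled ranks: 46→5, 36→4, 24→2, 18→1
Rank sum = 5 + 4 + 2 + 1 = 12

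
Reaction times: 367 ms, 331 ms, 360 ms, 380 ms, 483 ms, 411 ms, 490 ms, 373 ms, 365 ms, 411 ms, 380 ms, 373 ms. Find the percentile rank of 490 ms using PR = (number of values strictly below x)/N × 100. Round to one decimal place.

N = 12.
Strictly below 490: 11. Equal to 490: 1.
PR = 11/12 × 100 = 91.7

91.7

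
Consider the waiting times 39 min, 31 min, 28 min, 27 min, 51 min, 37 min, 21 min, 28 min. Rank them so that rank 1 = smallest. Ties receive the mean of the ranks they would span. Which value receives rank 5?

31

Sorted (ascending): 21, 27, 28, 28, 31, 37, 39, 51
The 2 values of 28 occupy positions 3–4 → average rank (3+4)/2 = 3.5.
Rank 5 → value 31.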